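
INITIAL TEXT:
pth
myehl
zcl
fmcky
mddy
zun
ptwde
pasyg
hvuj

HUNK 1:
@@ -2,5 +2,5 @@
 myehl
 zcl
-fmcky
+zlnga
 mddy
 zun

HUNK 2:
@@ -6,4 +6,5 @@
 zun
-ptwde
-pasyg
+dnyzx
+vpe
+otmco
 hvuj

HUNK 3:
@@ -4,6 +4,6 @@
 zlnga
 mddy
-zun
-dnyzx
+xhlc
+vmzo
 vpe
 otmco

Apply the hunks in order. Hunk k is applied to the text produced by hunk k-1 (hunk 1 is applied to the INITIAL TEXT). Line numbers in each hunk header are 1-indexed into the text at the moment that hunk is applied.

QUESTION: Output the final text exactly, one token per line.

Answer: pth
myehl
zcl
zlnga
mddy
xhlc
vmzo
vpe
otmco
hvuj

Derivation:
Hunk 1: at line 2 remove [fmcky] add [zlnga] -> 9 lines: pth myehl zcl zlnga mddy zun ptwde pasyg hvuj
Hunk 2: at line 6 remove [ptwde,pasyg] add [dnyzx,vpe,otmco] -> 10 lines: pth myehl zcl zlnga mddy zun dnyzx vpe otmco hvuj
Hunk 3: at line 4 remove [zun,dnyzx] add [xhlc,vmzo] -> 10 lines: pth myehl zcl zlnga mddy xhlc vmzo vpe otmco hvuj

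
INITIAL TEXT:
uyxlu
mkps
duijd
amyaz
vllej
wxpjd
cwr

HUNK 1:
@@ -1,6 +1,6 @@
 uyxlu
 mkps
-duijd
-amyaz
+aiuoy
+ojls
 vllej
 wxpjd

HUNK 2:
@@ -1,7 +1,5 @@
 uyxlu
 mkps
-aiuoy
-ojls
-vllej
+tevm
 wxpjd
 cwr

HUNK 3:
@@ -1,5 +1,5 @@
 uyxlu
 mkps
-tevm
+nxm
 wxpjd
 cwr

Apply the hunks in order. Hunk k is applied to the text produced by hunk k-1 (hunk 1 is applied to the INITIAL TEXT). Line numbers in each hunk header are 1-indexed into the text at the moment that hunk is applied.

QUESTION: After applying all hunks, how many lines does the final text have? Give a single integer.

Answer: 5

Derivation:
Hunk 1: at line 1 remove [duijd,amyaz] add [aiuoy,ojls] -> 7 lines: uyxlu mkps aiuoy ojls vllej wxpjd cwr
Hunk 2: at line 1 remove [aiuoy,ojls,vllej] add [tevm] -> 5 lines: uyxlu mkps tevm wxpjd cwr
Hunk 3: at line 1 remove [tevm] add [nxm] -> 5 lines: uyxlu mkps nxm wxpjd cwr
Final line count: 5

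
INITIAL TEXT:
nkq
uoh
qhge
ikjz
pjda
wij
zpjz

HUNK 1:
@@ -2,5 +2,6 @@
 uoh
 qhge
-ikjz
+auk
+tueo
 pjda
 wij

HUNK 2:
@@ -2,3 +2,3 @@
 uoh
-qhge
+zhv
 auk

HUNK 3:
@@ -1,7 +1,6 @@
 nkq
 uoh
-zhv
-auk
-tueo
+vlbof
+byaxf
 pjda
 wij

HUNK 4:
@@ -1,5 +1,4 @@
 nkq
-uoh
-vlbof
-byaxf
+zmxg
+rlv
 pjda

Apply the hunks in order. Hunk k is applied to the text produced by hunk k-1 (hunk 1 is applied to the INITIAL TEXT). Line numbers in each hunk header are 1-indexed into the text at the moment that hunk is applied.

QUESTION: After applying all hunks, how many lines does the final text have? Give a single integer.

Answer: 6

Derivation:
Hunk 1: at line 2 remove [ikjz] add [auk,tueo] -> 8 lines: nkq uoh qhge auk tueo pjda wij zpjz
Hunk 2: at line 2 remove [qhge] add [zhv] -> 8 lines: nkq uoh zhv auk tueo pjda wij zpjz
Hunk 3: at line 1 remove [zhv,auk,tueo] add [vlbof,byaxf] -> 7 lines: nkq uoh vlbof byaxf pjda wij zpjz
Hunk 4: at line 1 remove [uoh,vlbof,byaxf] add [zmxg,rlv] -> 6 lines: nkq zmxg rlv pjda wij zpjz
Final line count: 6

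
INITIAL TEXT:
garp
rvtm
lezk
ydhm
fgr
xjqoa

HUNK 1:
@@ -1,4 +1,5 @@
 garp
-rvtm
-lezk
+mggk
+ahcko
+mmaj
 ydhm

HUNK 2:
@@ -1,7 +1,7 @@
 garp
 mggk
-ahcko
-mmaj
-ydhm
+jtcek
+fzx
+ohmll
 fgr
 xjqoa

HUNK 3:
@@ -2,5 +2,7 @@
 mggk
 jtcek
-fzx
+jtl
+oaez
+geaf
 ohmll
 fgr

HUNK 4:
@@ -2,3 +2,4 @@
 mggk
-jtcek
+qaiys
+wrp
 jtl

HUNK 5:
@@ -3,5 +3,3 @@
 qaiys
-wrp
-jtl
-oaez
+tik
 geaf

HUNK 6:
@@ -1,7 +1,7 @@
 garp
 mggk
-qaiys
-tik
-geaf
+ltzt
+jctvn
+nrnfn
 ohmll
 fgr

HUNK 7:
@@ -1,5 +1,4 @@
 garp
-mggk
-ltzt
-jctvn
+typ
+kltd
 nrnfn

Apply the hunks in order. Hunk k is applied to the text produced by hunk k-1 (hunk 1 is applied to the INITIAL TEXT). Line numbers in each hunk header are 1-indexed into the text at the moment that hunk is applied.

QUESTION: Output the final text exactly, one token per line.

Answer: garp
typ
kltd
nrnfn
ohmll
fgr
xjqoa

Derivation:
Hunk 1: at line 1 remove [rvtm,lezk] add [mggk,ahcko,mmaj] -> 7 lines: garp mggk ahcko mmaj ydhm fgr xjqoa
Hunk 2: at line 1 remove [ahcko,mmaj,ydhm] add [jtcek,fzx,ohmll] -> 7 lines: garp mggk jtcek fzx ohmll fgr xjqoa
Hunk 3: at line 2 remove [fzx] add [jtl,oaez,geaf] -> 9 lines: garp mggk jtcek jtl oaez geaf ohmll fgr xjqoa
Hunk 4: at line 2 remove [jtcek] add [qaiys,wrp] -> 10 lines: garp mggk qaiys wrp jtl oaez geaf ohmll fgr xjqoa
Hunk 5: at line 3 remove [wrp,jtl,oaez] add [tik] -> 8 lines: garp mggk qaiys tik geaf ohmll fgr xjqoa
Hunk 6: at line 1 remove [qaiys,tik,geaf] add [ltzt,jctvn,nrnfn] -> 8 lines: garp mggk ltzt jctvn nrnfn ohmll fgr xjqoa
Hunk 7: at line 1 remove [mggk,ltzt,jctvn] add [typ,kltd] -> 7 lines: garp typ kltd nrnfn ohmll fgr xjqoa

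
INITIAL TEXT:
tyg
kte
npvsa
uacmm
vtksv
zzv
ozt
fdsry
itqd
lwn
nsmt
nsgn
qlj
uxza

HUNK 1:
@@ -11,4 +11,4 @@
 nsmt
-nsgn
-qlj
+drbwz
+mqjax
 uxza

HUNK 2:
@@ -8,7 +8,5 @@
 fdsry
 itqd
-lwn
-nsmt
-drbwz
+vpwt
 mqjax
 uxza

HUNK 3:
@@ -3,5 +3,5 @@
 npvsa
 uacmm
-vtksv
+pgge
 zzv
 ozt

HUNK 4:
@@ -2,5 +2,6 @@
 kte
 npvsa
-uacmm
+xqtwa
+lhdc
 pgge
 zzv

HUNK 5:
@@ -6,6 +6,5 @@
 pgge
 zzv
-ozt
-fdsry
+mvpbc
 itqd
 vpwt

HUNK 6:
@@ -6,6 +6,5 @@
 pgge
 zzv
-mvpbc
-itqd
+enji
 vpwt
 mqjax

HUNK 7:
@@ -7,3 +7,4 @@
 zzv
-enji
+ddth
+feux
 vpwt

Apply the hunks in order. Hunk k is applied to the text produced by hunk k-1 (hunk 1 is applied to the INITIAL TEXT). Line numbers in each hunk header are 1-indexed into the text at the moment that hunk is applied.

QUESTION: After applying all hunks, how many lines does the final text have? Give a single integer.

Answer: 12

Derivation:
Hunk 1: at line 11 remove [nsgn,qlj] add [drbwz,mqjax] -> 14 lines: tyg kte npvsa uacmm vtksv zzv ozt fdsry itqd lwn nsmt drbwz mqjax uxza
Hunk 2: at line 8 remove [lwn,nsmt,drbwz] add [vpwt] -> 12 lines: tyg kte npvsa uacmm vtksv zzv ozt fdsry itqd vpwt mqjax uxza
Hunk 3: at line 3 remove [vtksv] add [pgge] -> 12 lines: tyg kte npvsa uacmm pgge zzv ozt fdsry itqd vpwt mqjax uxza
Hunk 4: at line 2 remove [uacmm] add [xqtwa,lhdc] -> 13 lines: tyg kte npvsa xqtwa lhdc pgge zzv ozt fdsry itqd vpwt mqjax uxza
Hunk 5: at line 6 remove [ozt,fdsry] add [mvpbc] -> 12 lines: tyg kte npvsa xqtwa lhdc pgge zzv mvpbc itqd vpwt mqjax uxza
Hunk 6: at line 6 remove [mvpbc,itqd] add [enji] -> 11 lines: tyg kte npvsa xqtwa lhdc pgge zzv enji vpwt mqjax uxza
Hunk 7: at line 7 remove [enji] add [ddth,feux] -> 12 lines: tyg kte npvsa xqtwa lhdc pgge zzv ddth feux vpwt mqjax uxza
Final line count: 12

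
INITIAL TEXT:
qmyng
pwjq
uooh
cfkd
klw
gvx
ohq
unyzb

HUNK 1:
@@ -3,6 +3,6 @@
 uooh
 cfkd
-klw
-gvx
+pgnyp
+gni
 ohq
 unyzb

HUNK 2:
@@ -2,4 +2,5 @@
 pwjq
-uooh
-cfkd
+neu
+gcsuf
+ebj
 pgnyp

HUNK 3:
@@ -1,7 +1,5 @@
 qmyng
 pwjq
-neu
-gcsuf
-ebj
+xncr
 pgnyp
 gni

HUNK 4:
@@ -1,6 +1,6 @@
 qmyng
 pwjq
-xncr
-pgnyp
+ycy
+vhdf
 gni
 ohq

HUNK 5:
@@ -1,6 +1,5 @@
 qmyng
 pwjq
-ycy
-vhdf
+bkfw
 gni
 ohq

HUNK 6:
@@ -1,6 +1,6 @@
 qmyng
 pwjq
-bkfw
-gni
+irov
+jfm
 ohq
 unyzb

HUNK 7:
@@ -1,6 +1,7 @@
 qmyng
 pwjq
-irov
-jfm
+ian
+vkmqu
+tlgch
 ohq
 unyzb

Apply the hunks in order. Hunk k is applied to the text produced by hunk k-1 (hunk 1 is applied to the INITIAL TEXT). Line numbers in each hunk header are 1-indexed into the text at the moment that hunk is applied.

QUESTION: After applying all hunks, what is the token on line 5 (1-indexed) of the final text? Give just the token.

Hunk 1: at line 3 remove [klw,gvx] add [pgnyp,gni] -> 8 lines: qmyng pwjq uooh cfkd pgnyp gni ohq unyzb
Hunk 2: at line 2 remove [uooh,cfkd] add [neu,gcsuf,ebj] -> 9 lines: qmyng pwjq neu gcsuf ebj pgnyp gni ohq unyzb
Hunk 3: at line 1 remove [neu,gcsuf,ebj] add [xncr] -> 7 lines: qmyng pwjq xncr pgnyp gni ohq unyzb
Hunk 4: at line 1 remove [xncr,pgnyp] add [ycy,vhdf] -> 7 lines: qmyng pwjq ycy vhdf gni ohq unyzb
Hunk 5: at line 1 remove [ycy,vhdf] add [bkfw] -> 6 lines: qmyng pwjq bkfw gni ohq unyzb
Hunk 6: at line 1 remove [bkfw,gni] add [irov,jfm] -> 6 lines: qmyng pwjq irov jfm ohq unyzb
Hunk 7: at line 1 remove [irov,jfm] add [ian,vkmqu,tlgch] -> 7 lines: qmyng pwjq ian vkmqu tlgch ohq unyzb
Final line 5: tlgch

Answer: tlgch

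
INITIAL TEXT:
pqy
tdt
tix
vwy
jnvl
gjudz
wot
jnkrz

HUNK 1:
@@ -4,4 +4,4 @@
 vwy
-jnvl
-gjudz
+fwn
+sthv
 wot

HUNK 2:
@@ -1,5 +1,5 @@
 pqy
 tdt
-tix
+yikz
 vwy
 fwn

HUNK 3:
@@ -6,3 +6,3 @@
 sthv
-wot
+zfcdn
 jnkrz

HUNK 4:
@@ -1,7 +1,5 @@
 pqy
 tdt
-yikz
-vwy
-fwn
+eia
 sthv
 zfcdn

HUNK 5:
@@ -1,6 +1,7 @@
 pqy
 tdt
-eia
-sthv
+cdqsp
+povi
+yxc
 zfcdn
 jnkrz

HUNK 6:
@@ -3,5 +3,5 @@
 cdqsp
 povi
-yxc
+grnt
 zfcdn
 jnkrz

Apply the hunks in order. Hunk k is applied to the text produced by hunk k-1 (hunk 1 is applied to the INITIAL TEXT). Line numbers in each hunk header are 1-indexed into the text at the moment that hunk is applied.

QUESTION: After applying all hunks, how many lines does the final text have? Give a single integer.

Answer: 7

Derivation:
Hunk 1: at line 4 remove [jnvl,gjudz] add [fwn,sthv] -> 8 lines: pqy tdt tix vwy fwn sthv wot jnkrz
Hunk 2: at line 1 remove [tix] add [yikz] -> 8 lines: pqy tdt yikz vwy fwn sthv wot jnkrz
Hunk 3: at line 6 remove [wot] add [zfcdn] -> 8 lines: pqy tdt yikz vwy fwn sthv zfcdn jnkrz
Hunk 4: at line 1 remove [yikz,vwy,fwn] add [eia] -> 6 lines: pqy tdt eia sthv zfcdn jnkrz
Hunk 5: at line 1 remove [eia,sthv] add [cdqsp,povi,yxc] -> 7 lines: pqy tdt cdqsp povi yxc zfcdn jnkrz
Hunk 6: at line 3 remove [yxc] add [grnt] -> 7 lines: pqy tdt cdqsp povi grnt zfcdn jnkrz
Final line count: 7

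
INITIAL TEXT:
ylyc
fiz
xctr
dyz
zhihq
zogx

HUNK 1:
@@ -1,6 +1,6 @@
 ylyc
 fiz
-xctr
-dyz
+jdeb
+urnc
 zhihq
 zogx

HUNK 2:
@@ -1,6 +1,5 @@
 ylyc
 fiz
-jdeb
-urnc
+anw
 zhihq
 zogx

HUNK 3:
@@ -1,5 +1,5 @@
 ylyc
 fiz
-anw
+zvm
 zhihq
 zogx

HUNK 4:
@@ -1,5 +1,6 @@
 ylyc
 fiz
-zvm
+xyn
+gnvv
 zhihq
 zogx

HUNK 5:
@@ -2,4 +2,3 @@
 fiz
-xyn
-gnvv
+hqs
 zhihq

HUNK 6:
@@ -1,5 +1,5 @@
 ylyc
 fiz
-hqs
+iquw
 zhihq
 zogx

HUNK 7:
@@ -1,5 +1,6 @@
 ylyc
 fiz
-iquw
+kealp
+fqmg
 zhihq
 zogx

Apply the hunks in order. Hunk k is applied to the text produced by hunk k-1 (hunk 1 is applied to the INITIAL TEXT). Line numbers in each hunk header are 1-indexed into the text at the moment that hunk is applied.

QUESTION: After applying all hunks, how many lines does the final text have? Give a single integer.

Answer: 6

Derivation:
Hunk 1: at line 1 remove [xctr,dyz] add [jdeb,urnc] -> 6 lines: ylyc fiz jdeb urnc zhihq zogx
Hunk 2: at line 1 remove [jdeb,urnc] add [anw] -> 5 lines: ylyc fiz anw zhihq zogx
Hunk 3: at line 1 remove [anw] add [zvm] -> 5 lines: ylyc fiz zvm zhihq zogx
Hunk 4: at line 1 remove [zvm] add [xyn,gnvv] -> 6 lines: ylyc fiz xyn gnvv zhihq zogx
Hunk 5: at line 2 remove [xyn,gnvv] add [hqs] -> 5 lines: ylyc fiz hqs zhihq zogx
Hunk 6: at line 1 remove [hqs] add [iquw] -> 5 lines: ylyc fiz iquw zhihq zogx
Hunk 7: at line 1 remove [iquw] add [kealp,fqmg] -> 6 lines: ylyc fiz kealp fqmg zhihq zogx
Final line count: 6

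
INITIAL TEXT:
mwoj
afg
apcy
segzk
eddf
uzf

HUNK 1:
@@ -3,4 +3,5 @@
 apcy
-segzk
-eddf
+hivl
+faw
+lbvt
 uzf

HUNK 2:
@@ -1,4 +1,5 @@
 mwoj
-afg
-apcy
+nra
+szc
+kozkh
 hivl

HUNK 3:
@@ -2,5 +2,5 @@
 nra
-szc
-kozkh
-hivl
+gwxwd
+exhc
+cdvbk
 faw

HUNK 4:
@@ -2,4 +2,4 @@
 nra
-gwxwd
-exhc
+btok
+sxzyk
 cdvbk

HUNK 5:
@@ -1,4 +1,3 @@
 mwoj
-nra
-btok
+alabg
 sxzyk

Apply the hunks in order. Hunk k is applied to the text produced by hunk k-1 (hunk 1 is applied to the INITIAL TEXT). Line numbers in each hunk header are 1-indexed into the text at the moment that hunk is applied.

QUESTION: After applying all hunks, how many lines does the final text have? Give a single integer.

Hunk 1: at line 3 remove [segzk,eddf] add [hivl,faw,lbvt] -> 7 lines: mwoj afg apcy hivl faw lbvt uzf
Hunk 2: at line 1 remove [afg,apcy] add [nra,szc,kozkh] -> 8 lines: mwoj nra szc kozkh hivl faw lbvt uzf
Hunk 3: at line 2 remove [szc,kozkh,hivl] add [gwxwd,exhc,cdvbk] -> 8 lines: mwoj nra gwxwd exhc cdvbk faw lbvt uzf
Hunk 4: at line 2 remove [gwxwd,exhc] add [btok,sxzyk] -> 8 lines: mwoj nra btok sxzyk cdvbk faw lbvt uzf
Hunk 5: at line 1 remove [nra,btok] add [alabg] -> 7 lines: mwoj alabg sxzyk cdvbk faw lbvt uzf
Final line count: 7

Answer: 7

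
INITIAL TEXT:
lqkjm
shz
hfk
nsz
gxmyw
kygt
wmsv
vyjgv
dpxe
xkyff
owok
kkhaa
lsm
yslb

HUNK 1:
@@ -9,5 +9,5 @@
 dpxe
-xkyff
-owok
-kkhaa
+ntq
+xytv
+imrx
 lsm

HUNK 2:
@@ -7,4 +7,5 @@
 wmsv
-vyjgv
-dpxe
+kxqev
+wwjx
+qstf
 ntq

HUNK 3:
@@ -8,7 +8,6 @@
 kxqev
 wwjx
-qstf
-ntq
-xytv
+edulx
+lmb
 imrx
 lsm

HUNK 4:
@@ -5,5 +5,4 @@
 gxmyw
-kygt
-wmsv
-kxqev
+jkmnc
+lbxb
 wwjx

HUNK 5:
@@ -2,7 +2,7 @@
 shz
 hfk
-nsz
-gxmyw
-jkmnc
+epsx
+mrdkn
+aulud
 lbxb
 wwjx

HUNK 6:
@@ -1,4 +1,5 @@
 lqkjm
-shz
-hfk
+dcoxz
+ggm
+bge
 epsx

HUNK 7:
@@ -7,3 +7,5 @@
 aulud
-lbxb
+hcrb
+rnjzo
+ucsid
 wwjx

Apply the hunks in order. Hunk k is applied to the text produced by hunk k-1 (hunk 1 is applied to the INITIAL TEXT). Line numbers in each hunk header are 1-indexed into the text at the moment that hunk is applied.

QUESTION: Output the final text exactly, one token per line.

Hunk 1: at line 9 remove [xkyff,owok,kkhaa] add [ntq,xytv,imrx] -> 14 lines: lqkjm shz hfk nsz gxmyw kygt wmsv vyjgv dpxe ntq xytv imrx lsm yslb
Hunk 2: at line 7 remove [vyjgv,dpxe] add [kxqev,wwjx,qstf] -> 15 lines: lqkjm shz hfk nsz gxmyw kygt wmsv kxqev wwjx qstf ntq xytv imrx lsm yslb
Hunk 3: at line 8 remove [qstf,ntq,xytv] add [edulx,lmb] -> 14 lines: lqkjm shz hfk nsz gxmyw kygt wmsv kxqev wwjx edulx lmb imrx lsm yslb
Hunk 4: at line 5 remove [kygt,wmsv,kxqev] add [jkmnc,lbxb] -> 13 lines: lqkjm shz hfk nsz gxmyw jkmnc lbxb wwjx edulx lmb imrx lsm yslb
Hunk 5: at line 2 remove [nsz,gxmyw,jkmnc] add [epsx,mrdkn,aulud] -> 13 lines: lqkjm shz hfk epsx mrdkn aulud lbxb wwjx edulx lmb imrx lsm yslb
Hunk 6: at line 1 remove [shz,hfk] add [dcoxz,ggm,bge] -> 14 lines: lqkjm dcoxz ggm bge epsx mrdkn aulud lbxb wwjx edulx lmb imrx lsm yslb
Hunk 7: at line 7 remove [lbxb] add [hcrb,rnjzo,ucsid] -> 16 lines: lqkjm dcoxz ggm bge epsx mrdkn aulud hcrb rnjzo ucsid wwjx edulx lmb imrx lsm yslb

Answer: lqkjm
dcoxz
ggm
bge
epsx
mrdkn
aulud
hcrb
rnjzo
ucsid
wwjx
edulx
lmb
imrx
lsm
yslb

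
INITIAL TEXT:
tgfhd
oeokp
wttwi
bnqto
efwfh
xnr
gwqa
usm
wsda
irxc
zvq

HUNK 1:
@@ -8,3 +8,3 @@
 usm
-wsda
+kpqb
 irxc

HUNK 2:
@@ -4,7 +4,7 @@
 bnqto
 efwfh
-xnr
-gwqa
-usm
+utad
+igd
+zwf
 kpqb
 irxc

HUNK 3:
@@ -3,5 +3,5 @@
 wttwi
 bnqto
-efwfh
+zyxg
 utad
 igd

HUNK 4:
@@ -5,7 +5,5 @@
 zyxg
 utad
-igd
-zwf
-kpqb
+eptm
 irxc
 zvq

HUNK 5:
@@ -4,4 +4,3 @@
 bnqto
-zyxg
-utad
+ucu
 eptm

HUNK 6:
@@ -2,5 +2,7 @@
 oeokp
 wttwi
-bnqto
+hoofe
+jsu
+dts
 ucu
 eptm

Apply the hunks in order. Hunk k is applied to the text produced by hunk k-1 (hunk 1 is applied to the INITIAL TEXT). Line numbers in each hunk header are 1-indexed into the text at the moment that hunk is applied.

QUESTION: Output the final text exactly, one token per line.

Hunk 1: at line 8 remove [wsda] add [kpqb] -> 11 lines: tgfhd oeokp wttwi bnqto efwfh xnr gwqa usm kpqb irxc zvq
Hunk 2: at line 4 remove [xnr,gwqa,usm] add [utad,igd,zwf] -> 11 lines: tgfhd oeokp wttwi bnqto efwfh utad igd zwf kpqb irxc zvq
Hunk 3: at line 3 remove [efwfh] add [zyxg] -> 11 lines: tgfhd oeokp wttwi bnqto zyxg utad igd zwf kpqb irxc zvq
Hunk 4: at line 5 remove [igd,zwf,kpqb] add [eptm] -> 9 lines: tgfhd oeokp wttwi bnqto zyxg utad eptm irxc zvq
Hunk 5: at line 4 remove [zyxg,utad] add [ucu] -> 8 lines: tgfhd oeokp wttwi bnqto ucu eptm irxc zvq
Hunk 6: at line 2 remove [bnqto] add [hoofe,jsu,dts] -> 10 lines: tgfhd oeokp wttwi hoofe jsu dts ucu eptm irxc zvq

Answer: tgfhd
oeokp
wttwi
hoofe
jsu
dts
ucu
eptm
irxc
zvq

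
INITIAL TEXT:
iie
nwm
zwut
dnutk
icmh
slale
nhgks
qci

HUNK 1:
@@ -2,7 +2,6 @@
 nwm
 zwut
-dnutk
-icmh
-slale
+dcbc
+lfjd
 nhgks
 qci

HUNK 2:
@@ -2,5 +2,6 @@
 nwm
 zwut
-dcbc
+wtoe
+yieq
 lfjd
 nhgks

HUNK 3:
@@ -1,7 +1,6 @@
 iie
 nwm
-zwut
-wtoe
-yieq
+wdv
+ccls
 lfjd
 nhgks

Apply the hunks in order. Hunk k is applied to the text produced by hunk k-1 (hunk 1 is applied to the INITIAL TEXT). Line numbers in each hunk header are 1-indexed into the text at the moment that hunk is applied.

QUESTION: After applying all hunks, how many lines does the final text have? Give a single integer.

Answer: 7

Derivation:
Hunk 1: at line 2 remove [dnutk,icmh,slale] add [dcbc,lfjd] -> 7 lines: iie nwm zwut dcbc lfjd nhgks qci
Hunk 2: at line 2 remove [dcbc] add [wtoe,yieq] -> 8 lines: iie nwm zwut wtoe yieq lfjd nhgks qci
Hunk 3: at line 1 remove [zwut,wtoe,yieq] add [wdv,ccls] -> 7 lines: iie nwm wdv ccls lfjd nhgks qci
Final line count: 7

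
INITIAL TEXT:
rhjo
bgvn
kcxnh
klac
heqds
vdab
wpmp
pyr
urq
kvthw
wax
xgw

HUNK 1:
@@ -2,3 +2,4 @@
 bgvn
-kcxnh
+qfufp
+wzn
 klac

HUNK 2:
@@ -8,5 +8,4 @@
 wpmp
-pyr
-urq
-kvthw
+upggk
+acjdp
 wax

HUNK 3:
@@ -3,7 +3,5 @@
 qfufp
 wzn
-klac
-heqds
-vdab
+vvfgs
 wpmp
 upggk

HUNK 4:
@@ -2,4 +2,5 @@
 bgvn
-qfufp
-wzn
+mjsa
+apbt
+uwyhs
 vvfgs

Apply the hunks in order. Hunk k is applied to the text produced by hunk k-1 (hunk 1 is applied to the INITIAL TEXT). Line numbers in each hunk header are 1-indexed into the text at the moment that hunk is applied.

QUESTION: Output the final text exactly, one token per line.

Answer: rhjo
bgvn
mjsa
apbt
uwyhs
vvfgs
wpmp
upggk
acjdp
wax
xgw

Derivation:
Hunk 1: at line 2 remove [kcxnh] add [qfufp,wzn] -> 13 lines: rhjo bgvn qfufp wzn klac heqds vdab wpmp pyr urq kvthw wax xgw
Hunk 2: at line 8 remove [pyr,urq,kvthw] add [upggk,acjdp] -> 12 lines: rhjo bgvn qfufp wzn klac heqds vdab wpmp upggk acjdp wax xgw
Hunk 3: at line 3 remove [klac,heqds,vdab] add [vvfgs] -> 10 lines: rhjo bgvn qfufp wzn vvfgs wpmp upggk acjdp wax xgw
Hunk 4: at line 2 remove [qfufp,wzn] add [mjsa,apbt,uwyhs] -> 11 lines: rhjo bgvn mjsa apbt uwyhs vvfgs wpmp upggk acjdp wax xgw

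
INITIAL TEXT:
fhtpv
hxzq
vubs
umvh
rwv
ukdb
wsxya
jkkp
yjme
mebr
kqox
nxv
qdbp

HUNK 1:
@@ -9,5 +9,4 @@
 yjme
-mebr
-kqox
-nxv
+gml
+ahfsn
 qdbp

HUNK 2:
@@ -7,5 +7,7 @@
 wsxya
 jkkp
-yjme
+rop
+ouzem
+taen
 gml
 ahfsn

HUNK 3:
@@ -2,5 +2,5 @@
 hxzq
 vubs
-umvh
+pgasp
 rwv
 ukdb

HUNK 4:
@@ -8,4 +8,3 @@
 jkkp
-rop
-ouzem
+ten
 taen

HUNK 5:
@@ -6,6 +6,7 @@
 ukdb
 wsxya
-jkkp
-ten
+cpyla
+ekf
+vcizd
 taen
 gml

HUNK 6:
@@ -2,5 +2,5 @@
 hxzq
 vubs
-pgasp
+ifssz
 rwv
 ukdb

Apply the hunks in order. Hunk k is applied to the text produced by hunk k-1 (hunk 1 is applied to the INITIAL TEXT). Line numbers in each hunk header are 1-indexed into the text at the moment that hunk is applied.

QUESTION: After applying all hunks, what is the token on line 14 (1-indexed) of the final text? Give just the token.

Hunk 1: at line 9 remove [mebr,kqox,nxv] add [gml,ahfsn] -> 12 lines: fhtpv hxzq vubs umvh rwv ukdb wsxya jkkp yjme gml ahfsn qdbp
Hunk 2: at line 7 remove [yjme] add [rop,ouzem,taen] -> 14 lines: fhtpv hxzq vubs umvh rwv ukdb wsxya jkkp rop ouzem taen gml ahfsn qdbp
Hunk 3: at line 2 remove [umvh] add [pgasp] -> 14 lines: fhtpv hxzq vubs pgasp rwv ukdb wsxya jkkp rop ouzem taen gml ahfsn qdbp
Hunk 4: at line 8 remove [rop,ouzem] add [ten] -> 13 lines: fhtpv hxzq vubs pgasp rwv ukdb wsxya jkkp ten taen gml ahfsn qdbp
Hunk 5: at line 6 remove [jkkp,ten] add [cpyla,ekf,vcizd] -> 14 lines: fhtpv hxzq vubs pgasp rwv ukdb wsxya cpyla ekf vcizd taen gml ahfsn qdbp
Hunk 6: at line 2 remove [pgasp] add [ifssz] -> 14 lines: fhtpv hxzq vubs ifssz rwv ukdb wsxya cpyla ekf vcizd taen gml ahfsn qdbp
Final line 14: qdbp

Answer: qdbp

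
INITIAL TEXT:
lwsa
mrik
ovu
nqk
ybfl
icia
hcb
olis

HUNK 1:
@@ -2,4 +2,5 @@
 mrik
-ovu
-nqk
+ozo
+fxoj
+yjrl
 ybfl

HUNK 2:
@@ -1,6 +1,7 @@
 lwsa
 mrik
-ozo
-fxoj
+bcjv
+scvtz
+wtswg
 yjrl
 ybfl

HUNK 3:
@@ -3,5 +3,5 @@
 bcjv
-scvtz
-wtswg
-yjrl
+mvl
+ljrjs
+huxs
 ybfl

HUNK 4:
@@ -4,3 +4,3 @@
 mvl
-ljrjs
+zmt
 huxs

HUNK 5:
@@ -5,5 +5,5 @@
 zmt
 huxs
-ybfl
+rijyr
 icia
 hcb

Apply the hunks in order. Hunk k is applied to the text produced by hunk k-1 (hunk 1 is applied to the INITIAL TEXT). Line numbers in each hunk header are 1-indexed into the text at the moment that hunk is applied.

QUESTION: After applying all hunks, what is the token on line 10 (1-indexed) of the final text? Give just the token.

Hunk 1: at line 2 remove [ovu,nqk] add [ozo,fxoj,yjrl] -> 9 lines: lwsa mrik ozo fxoj yjrl ybfl icia hcb olis
Hunk 2: at line 1 remove [ozo,fxoj] add [bcjv,scvtz,wtswg] -> 10 lines: lwsa mrik bcjv scvtz wtswg yjrl ybfl icia hcb olis
Hunk 3: at line 3 remove [scvtz,wtswg,yjrl] add [mvl,ljrjs,huxs] -> 10 lines: lwsa mrik bcjv mvl ljrjs huxs ybfl icia hcb olis
Hunk 4: at line 4 remove [ljrjs] add [zmt] -> 10 lines: lwsa mrik bcjv mvl zmt huxs ybfl icia hcb olis
Hunk 5: at line 5 remove [ybfl] add [rijyr] -> 10 lines: lwsa mrik bcjv mvl zmt huxs rijyr icia hcb olis
Final line 10: olis

Answer: olis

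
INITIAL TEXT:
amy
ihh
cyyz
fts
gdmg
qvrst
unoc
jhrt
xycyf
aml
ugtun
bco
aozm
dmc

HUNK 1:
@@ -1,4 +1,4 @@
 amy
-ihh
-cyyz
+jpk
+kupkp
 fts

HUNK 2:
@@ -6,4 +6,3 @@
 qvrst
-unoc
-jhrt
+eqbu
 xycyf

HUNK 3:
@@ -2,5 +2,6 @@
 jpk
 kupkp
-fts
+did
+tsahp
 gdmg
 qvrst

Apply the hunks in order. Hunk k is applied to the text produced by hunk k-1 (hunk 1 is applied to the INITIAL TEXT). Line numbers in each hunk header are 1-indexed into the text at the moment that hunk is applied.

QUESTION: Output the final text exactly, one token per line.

Hunk 1: at line 1 remove [ihh,cyyz] add [jpk,kupkp] -> 14 lines: amy jpk kupkp fts gdmg qvrst unoc jhrt xycyf aml ugtun bco aozm dmc
Hunk 2: at line 6 remove [unoc,jhrt] add [eqbu] -> 13 lines: amy jpk kupkp fts gdmg qvrst eqbu xycyf aml ugtun bco aozm dmc
Hunk 3: at line 2 remove [fts] add [did,tsahp] -> 14 lines: amy jpk kupkp did tsahp gdmg qvrst eqbu xycyf aml ugtun bco aozm dmc

Answer: amy
jpk
kupkp
did
tsahp
gdmg
qvrst
eqbu
xycyf
aml
ugtun
bco
aozm
dmc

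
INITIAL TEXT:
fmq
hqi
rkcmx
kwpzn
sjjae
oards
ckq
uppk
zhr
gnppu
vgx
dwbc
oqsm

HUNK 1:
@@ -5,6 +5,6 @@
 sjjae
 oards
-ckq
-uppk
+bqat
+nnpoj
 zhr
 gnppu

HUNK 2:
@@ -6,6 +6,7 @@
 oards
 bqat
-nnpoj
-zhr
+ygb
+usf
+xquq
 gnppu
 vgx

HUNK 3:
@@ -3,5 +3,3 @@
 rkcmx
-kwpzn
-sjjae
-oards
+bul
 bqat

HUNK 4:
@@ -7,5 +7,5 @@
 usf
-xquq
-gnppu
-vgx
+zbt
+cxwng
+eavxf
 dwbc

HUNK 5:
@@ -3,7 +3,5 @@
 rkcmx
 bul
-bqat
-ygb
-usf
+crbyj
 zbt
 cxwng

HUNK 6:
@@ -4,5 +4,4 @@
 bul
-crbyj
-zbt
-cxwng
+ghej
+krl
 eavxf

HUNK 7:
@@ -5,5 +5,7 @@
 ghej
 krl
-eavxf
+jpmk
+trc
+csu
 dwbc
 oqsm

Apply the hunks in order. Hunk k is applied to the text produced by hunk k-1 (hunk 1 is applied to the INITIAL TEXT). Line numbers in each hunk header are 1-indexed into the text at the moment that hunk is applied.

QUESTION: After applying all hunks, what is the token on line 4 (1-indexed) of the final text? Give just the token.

Hunk 1: at line 5 remove [ckq,uppk] add [bqat,nnpoj] -> 13 lines: fmq hqi rkcmx kwpzn sjjae oards bqat nnpoj zhr gnppu vgx dwbc oqsm
Hunk 2: at line 6 remove [nnpoj,zhr] add [ygb,usf,xquq] -> 14 lines: fmq hqi rkcmx kwpzn sjjae oards bqat ygb usf xquq gnppu vgx dwbc oqsm
Hunk 3: at line 3 remove [kwpzn,sjjae,oards] add [bul] -> 12 lines: fmq hqi rkcmx bul bqat ygb usf xquq gnppu vgx dwbc oqsm
Hunk 4: at line 7 remove [xquq,gnppu,vgx] add [zbt,cxwng,eavxf] -> 12 lines: fmq hqi rkcmx bul bqat ygb usf zbt cxwng eavxf dwbc oqsm
Hunk 5: at line 3 remove [bqat,ygb,usf] add [crbyj] -> 10 lines: fmq hqi rkcmx bul crbyj zbt cxwng eavxf dwbc oqsm
Hunk 6: at line 4 remove [crbyj,zbt,cxwng] add [ghej,krl] -> 9 lines: fmq hqi rkcmx bul ghej krl eavxf dwbc oqsm
Hunk 7: at line 5 remove [eavxf] add [jpmk,trc,csu] -> 11 lines: fmq hqi rkcmx bul ghej krl jpmk trc csu dwbc oqsm
Final line 4: bul

Answer: bul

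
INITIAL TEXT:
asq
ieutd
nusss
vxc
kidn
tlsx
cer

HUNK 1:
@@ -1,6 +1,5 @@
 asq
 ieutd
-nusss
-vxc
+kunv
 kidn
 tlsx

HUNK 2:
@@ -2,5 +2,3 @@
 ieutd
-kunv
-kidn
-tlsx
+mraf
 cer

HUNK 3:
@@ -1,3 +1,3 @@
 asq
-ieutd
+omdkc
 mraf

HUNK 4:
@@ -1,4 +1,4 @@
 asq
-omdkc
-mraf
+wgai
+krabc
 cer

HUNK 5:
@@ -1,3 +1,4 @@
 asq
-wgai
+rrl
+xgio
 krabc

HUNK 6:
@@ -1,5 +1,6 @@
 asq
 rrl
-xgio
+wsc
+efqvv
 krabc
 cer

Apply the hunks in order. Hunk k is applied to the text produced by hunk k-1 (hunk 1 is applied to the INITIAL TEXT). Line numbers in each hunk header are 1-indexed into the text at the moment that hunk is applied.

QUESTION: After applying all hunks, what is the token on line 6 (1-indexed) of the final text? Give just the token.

Hunk 1: at line 1 remove [nusss,vxc] add [kunv] -> 6 lines: asq ieutd kunv kidn tlsx cer
Hunk 2: at line 2 remove [kunv,kidn,tlsx] add [mraf] -> 4 lines: asq ieutd mraf cer
Hunk 3: at line 1 remove [ieutd] add [omdkc] -> 4 lines: asq omdkc mraf cer
Hunk 4: at line 1 remove [omdkc,mraf] add [wgai,krabc] -> 4 lines: asq wgai krabc cer
Hunk 5: at line 1 remove [wgai] add [rrl,xgio] -> 5 lines: asq rrl xgio krabc cer
Hunk 6: at line 1 remove [xgio] add [wsc,efqvv] -> 6 lines: asq rrl wsc efqvv krabc cer
Final line 6: cer

Answer: cer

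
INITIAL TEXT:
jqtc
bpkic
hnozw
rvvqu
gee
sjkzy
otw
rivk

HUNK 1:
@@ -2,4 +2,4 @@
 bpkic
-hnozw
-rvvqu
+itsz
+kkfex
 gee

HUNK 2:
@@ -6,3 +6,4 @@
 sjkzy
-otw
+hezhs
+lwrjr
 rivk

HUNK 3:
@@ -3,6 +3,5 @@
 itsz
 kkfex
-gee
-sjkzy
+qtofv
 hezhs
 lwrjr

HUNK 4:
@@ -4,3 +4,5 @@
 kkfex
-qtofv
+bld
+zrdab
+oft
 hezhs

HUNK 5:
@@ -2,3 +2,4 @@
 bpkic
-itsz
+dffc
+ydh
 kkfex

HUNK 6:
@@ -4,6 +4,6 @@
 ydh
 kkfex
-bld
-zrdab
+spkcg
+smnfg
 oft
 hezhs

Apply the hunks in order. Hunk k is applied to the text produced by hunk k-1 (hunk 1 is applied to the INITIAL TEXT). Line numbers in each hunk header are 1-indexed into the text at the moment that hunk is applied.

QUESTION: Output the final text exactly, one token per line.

Answer: jqtc
bpkic
dffc
ydh
kkfex
spkcg
smnfg
oft
hezhs
lwrjr
rivk

Derivation:
Hunk 1: at line 2 remove [hnozw,rvvqu] add [itsz,kkfex] -> 8 lines: jqtc bpkic itsz kkfex gee sjkzy otw rivk
Hunk 2: at line 6 remove [otw] add [hezhs,lwrjr] -> 9 lines: jqtc bpkic itsz kkfex gee sjkzy hezhs lwrjr rivk
Hunk 3: at line 3 remove [gee,sjkzy] add [qtofv] -> 8 lines: jqtc bpkic itsz kkfex qtofv hezhs lwrjr rivk
Hunk 4: at line 4 remove [qtofv] add [bld,zrdab,oft] -> 10 lines: jqtc bpkic itsz kkfex bld zrdab oft hezhs lwrjr rivk
Hunk 5: at line 2 remove [itsz] add [dffc,ydh] -> 11 lines: jqtc bpkic dffc ydh kkfex bld zrdab oft hezhs lwrjr rivk
Hunk 6: at line 4 remove [bld,zrdab] add [spkcg,smnfg] -> 11 lines: jqtc bpkic dffc ydh kkfex spkcg smnfg oft hezhs lwrjr rivk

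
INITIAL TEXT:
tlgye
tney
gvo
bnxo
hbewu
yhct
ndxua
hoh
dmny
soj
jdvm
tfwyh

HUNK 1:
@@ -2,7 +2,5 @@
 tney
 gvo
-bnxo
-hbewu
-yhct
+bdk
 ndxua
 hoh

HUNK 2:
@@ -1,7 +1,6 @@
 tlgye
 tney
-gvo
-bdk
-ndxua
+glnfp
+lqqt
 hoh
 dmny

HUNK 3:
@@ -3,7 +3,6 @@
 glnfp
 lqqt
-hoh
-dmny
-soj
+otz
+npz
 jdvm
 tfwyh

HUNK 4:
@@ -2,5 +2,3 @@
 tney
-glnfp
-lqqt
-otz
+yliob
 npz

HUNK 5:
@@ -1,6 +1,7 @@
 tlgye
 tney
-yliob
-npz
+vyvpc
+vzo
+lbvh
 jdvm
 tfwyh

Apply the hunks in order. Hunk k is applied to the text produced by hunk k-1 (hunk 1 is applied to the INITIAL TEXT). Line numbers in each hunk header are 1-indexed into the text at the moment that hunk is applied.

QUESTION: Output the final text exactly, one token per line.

Answer: tlgye
tney
vyvpc
vzo
lbvh
jdvm
tfwyh

Derivation:
Hunk 1: at line 2 remove [bnxo,hbewu,yhct] add [bdk] -> 10 lines: tlgye tney gvo bdk ndxua hoh dmny soj jdvm tfwyh
Hunk 2: at line 1 remove [gvo,bdk,ndxua] add [glnfp,lqqt] -> 9 lines: tlgye tney glnfp lqqt hoh dmny soj jdvm tfwyh
Hunk 3: at line 3 remove [hoh,dmny,soj] add [otz,npz] -> 8 lines: tlgye tney glnfp lqqt otz npz jdvm tfwyh
Hunk 4: at line 2 remove [glnfp,lqqt,otz] add [yliob] -> 6 lines: tlgye tney yliob npz jdvm tfwyh
Hunk 5: at line 1 remove [yliob,npz] add [vyvpc,vzo,lbvh] -> 7 lines: tlgye tney vyvpc vzo lbvh jdvm tfwyh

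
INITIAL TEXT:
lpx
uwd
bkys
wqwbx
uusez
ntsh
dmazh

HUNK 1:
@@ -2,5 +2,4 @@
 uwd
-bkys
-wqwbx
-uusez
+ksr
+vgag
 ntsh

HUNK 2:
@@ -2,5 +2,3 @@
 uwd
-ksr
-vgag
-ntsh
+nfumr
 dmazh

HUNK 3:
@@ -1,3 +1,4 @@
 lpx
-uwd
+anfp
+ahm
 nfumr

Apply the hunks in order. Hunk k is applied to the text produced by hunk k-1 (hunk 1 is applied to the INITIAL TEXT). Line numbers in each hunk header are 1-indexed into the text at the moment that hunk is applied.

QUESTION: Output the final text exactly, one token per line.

Hunk 1: at line 2 remove [bkys,wqwbx,uusez] add [ksr,vgag] -> 6 lines: lpx uwd ksr vgag ntsh dmazh
Hunk 2: at line 2 remove [ksr,vgag,ntsh] add [nfumr] -> 4 lines: lpx uwd nfumr dmazh
Hunk 3: at line 1 remove [uwd] add [anfp,ahm] -> 5 lines: lpx anfp ahm nfumr dmazh

Answer: lpx
anfp
ahm
nfumr
dmazh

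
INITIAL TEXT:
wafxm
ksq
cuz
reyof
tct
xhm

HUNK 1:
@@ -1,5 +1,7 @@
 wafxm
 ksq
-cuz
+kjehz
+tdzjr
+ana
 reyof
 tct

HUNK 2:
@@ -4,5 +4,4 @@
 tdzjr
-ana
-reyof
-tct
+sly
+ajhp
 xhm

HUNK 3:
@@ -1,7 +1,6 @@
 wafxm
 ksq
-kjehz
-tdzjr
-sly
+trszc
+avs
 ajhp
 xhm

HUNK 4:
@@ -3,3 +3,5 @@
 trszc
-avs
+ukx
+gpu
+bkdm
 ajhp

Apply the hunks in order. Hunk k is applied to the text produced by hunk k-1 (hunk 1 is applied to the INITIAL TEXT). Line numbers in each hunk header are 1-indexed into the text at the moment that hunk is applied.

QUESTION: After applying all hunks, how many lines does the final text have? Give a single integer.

Hunk 1: at line 1 remove [cuz] add [kjehz,tdzjr,ana] -> 8 lines: wafxm ksq kjehz tdzjr ana reyof tct xhm
Hunk 2: at line 4 remove [ana,reyof,tct] add [sly,ajhp] -> 7 lines: wafxm ksq kjehz tdzjr sly ajhp xhm
Hunk 3: at line 1 remove [kjehz,tdzjr,sly] add [trszc,avs] -> 6 lines: wafxm ksq trszc avs ajhp xhm
Hunk 4: at line 3 remove [avs] add [ukx,gpu,bkdm] -> 8 lines: wafxm ksq trszc ukx gpu bkdm ajhp xhm
Final line count: 8

Answer: 8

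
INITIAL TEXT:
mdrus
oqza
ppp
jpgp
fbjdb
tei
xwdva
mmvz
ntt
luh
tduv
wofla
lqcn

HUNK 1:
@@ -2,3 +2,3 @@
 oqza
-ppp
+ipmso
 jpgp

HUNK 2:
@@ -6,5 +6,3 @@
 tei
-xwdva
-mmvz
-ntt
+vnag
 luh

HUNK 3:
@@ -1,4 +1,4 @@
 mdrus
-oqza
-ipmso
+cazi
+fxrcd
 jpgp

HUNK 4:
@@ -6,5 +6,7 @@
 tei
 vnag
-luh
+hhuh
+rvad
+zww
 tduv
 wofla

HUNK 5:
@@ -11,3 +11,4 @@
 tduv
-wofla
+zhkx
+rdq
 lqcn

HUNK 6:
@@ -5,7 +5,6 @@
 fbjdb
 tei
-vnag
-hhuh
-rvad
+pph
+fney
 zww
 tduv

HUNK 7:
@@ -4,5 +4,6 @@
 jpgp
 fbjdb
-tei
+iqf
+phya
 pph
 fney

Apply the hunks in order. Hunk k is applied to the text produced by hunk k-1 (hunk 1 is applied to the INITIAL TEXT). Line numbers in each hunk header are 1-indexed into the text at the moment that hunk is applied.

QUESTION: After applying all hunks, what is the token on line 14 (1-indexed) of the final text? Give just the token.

Answer: lqcn

Derivation:
Hunk 1: at line 2 remove [ppp] add [ipmso] -> 13 lines: mdrus oqza ipmso jpgp fbjdb tei xwdva mmvz ntt luh tduv wofla lqcn
Hunk 2: at line 6 remove [xwdva,mmvz,ntt] add [vnag] -> 11 lines: mdrus oqza ipmso jpgp fbjdb tei vnag luh tduv wofla lqcn
Hunk 3: at line 1 remove [oqza,ipmso] add [cazi,fxrcd] -> 11 lines: mdrus cazi fxrcd jpgp fbjdb tei vnag luh tduv wofla lqcn
Hunk 4: at line 6 remove [luh] add [hhuh,rvad,zww] -> 13 lines: mdrus cazi fxrcd jpgp fbjdb tei vnag hhuh rvad zww tduv wofla lqcn
Hunk 5: at line 11 remove [wofla] add [zhkx,rdq] -> 14 lines: mdrus cazi fxrcd jpgp fbjdb tei vnag hhuh rvad zww tduv zhkx rdq lqcn
Hunk 6: at line 5 remove [vnag,hhuh,rvad] add [pph,fney] -> 13 lines: mdrus cazi fxrcd jpgp fbjdb tei pph fney zww tduv zhkx rdq lqcn
Hunk 7: at line 4 remove [tei] add [iqf,phya] -> 14 lines: mdrus cazi fxrcd jpgp fbjdb iqf phya pph fney zww tduv zhkx rdq lqcn
Final line 14: lqcn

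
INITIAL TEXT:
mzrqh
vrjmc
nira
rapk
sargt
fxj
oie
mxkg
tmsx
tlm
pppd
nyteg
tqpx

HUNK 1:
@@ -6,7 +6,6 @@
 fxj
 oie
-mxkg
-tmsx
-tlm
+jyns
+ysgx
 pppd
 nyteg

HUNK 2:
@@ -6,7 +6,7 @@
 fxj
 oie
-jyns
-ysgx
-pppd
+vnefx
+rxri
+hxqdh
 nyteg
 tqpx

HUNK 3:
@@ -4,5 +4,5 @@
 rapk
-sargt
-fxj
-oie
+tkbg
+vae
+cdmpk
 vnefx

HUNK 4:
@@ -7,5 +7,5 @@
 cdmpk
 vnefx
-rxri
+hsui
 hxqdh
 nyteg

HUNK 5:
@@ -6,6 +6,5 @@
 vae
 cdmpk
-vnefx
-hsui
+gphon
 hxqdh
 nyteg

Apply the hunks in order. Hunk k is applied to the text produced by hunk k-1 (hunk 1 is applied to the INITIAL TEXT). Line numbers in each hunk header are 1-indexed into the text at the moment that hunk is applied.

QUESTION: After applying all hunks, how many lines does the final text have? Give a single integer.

Answer: 11

Derivation:
Hunk 1: at line 6 remove [mxkg,tmsx,tlm] add [jyns,ysgx] -> 12 lines: mzrqh vrjmc nira rapk sargt fxj oie jyns ysgx pppd nyteg tqpx
Hunk 2: at line 6 remove [jyns,ysgx,pppd] add [vnefx,rxri,hxqdh] -> 12 lines: mzrqh vrjmc nira rapk sargt fxj oie vnefx rxri hxqdh nyteg tqpx
Hunk 3: at line 4 remove [sargt,fxj,oie] add [tkbg,vae,cdmpk] -> 12 lines: mzrqh vrjmc nira rapk tkbg vae cdmpk vnefx rxri hxqdh nyteg tqpx
Hunk 4: at line 7 remove [rxri] add [hsui] -> 12 lines: mzrqh vrjmc nira rapk tkbg vae cdmpk vnefx hsui hxqdh nyteg tqpx
Hunk 5: at line 6 remove [vnefx,hsui] add [gphon] -> 11 lines: mzrqh vrjmc nira rapk tkbg vae cdmpk gphon hxqdh nyteg tqpx
Final line count: 11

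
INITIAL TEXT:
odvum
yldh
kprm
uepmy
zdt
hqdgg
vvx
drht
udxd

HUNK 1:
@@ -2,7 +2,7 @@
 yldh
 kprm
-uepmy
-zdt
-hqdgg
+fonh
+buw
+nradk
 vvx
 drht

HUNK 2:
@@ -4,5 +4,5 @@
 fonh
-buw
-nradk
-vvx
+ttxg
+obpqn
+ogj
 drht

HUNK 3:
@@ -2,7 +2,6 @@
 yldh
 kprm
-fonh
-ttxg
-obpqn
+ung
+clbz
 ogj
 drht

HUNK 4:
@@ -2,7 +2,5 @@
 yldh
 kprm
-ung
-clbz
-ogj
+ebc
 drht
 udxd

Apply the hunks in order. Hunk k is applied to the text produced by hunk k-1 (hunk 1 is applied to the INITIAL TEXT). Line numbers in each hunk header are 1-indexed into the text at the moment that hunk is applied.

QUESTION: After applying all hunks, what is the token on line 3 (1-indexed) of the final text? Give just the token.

Hunk 1: at line 2 remove [uepmy,zdt,hqdgg] add [fonh,buw,nradk] -> 9 lines: odvum yldh kprm fonh buw nradk vvx drht udxd
Hunk 2: at line 4 remove [buw,nradk,vvx] add [ttxg,obpqn,ogj] -> 9 lines: odvum yldh kprm fonh ttxg obpqn ogj drht udxd
Hunk 3: at line 2 remove [fonh,ttxg,obpqn] add [ung,clbz] -> 8 lines: odvum yldh kprm ung clbz ogj drht udxd
Hunk 4: at line 2 remove [ung,clbz,ogj] add [ebc] -> 6 lines: odvum yldh kprm ebc drht udxd
Final line 3: kprm

Answer: kprm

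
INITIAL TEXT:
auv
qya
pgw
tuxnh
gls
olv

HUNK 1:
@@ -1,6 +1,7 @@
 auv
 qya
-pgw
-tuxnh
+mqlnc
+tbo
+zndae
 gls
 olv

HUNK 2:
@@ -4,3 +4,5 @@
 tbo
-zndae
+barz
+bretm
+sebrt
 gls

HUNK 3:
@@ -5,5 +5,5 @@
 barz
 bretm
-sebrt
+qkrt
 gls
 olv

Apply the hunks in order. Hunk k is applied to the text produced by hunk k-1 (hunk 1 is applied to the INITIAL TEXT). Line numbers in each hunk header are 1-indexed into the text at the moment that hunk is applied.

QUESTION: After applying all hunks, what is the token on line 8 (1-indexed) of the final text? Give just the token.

Hunk 1: at line 1 remove [pgw,tuxnh] add [mqlnc,tbo,zndae] -> 7 lines: auv qya mqlnc tbo zndae gls olv
Hunk 2: at line 4 remove [zndae] add [barz,bretm,sebrt] -> 9 lines: auv qya mqlnc tbo barz bretm sebrt gls olv
Hunk 3: at line 5 remove [sebrt] add [qkrt] -> 9 lines: auv qya mqlnc tbo barz bretm qkrt gls olv
Final line 8: gls

Answer: gls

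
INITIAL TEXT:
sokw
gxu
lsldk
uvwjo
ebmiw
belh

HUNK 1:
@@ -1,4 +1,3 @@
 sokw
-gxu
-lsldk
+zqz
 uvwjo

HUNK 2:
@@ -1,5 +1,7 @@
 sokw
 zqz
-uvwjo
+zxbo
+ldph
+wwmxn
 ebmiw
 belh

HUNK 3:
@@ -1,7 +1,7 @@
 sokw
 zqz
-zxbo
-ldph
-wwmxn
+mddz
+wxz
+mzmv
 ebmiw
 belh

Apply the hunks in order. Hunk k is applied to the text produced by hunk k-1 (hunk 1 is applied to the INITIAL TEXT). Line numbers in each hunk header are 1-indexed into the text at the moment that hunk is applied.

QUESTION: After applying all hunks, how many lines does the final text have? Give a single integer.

Hunk 1: at line 1 remove [gxu,lsldk] add [zqz] -> 5 lines: sokw zqz uvwjo ebmiw belh
Hunk 2: at line 1 remove [uvwjo] add [zxbo,ldph,wwmxn] -> 7 lines: sokw zqz zxbo ldph wwmxn ebmiw belh
Hunk 3: at line 1 remove [zxbo,ldph,wwmxn] add [mddz,wxz,mzmv] -> 7 lines: sokw zqz mddz wxz mzmv ebmiw belh
Final line count: 7

Answer: 7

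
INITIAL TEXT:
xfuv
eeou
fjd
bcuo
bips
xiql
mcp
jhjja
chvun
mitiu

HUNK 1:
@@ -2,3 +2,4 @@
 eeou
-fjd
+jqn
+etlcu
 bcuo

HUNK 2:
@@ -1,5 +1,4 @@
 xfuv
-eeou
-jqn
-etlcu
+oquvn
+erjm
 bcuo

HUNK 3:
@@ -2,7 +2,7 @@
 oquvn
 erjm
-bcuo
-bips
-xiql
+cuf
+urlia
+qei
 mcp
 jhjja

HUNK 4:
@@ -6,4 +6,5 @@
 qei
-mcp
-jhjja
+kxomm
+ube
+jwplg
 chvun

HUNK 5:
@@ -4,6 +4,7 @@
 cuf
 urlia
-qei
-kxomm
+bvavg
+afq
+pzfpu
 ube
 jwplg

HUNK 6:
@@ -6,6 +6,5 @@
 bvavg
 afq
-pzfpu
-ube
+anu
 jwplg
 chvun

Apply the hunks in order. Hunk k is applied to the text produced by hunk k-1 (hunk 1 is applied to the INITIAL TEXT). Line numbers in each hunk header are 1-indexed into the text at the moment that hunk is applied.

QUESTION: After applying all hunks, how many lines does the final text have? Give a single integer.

Answer: 11

Derivation:
Hunk 1: at line 2 remove [fjd] add [jqn,etlcu] -> 11 lines: xfuv eeou jqn etlcu bcuo bips xiql mcp jhjja chvun mitiu
Hunk 2: at line 1 remove [eeou,jqn,etlcu] add [oquvn,erjm] -> 10 lines: xfuv oquvn erjm bcuo bips xiql mcp jhjja chvun mitiu
Hunk 3: at line 2 remove [bcuo,bips,xiql] add [cuf,urlia,qei] -> 10 lines: xfuv oquvn erjm cuf urlia qei mcp jhjja chvun mitiu
Hunk 4: at line 6 remove [mcp,jhjja] add [kxomm,ube,jwplg] -> 11 lines: xfuv oquvn erjm cuf urlia qei kxomm ube jwplg chvun mitiu
Hunk 5: at line 4 remove [qei,kxomm] add [bvavg,afq,pzfpu] -> 12 lines: xfuv oquvn erjm cuf urlia bvavg afq pzfpu ube jwplg chvun mitiu
Hunk 6: at line 6 remove [pzfpu,ube] add [anu] -> 11 lines: xfuv oquvn erjm cuf urlia bvavg afq anu jwplg chvun mitiu
Final line count: 11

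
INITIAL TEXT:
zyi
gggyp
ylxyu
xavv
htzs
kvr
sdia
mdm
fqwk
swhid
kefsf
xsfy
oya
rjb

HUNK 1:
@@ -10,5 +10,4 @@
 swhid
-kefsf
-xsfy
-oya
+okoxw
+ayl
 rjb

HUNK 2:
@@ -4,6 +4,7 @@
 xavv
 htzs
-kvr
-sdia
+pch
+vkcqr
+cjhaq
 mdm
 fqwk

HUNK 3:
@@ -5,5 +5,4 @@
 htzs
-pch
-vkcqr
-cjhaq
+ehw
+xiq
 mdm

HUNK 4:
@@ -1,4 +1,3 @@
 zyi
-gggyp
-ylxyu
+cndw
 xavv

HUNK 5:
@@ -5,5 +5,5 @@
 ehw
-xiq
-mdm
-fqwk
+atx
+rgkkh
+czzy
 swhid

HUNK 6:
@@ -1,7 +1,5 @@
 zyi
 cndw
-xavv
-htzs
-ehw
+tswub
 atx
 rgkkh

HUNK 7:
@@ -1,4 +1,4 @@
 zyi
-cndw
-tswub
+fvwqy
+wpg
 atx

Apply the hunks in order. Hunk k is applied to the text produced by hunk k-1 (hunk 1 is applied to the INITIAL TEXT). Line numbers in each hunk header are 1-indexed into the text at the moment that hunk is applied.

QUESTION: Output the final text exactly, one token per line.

Answer: zyi
fvwqy
wpg
atx
rgkkh
czzy
swhid
okoxw
ayl
rjb

Derivation:
Hunk 1: at line 10 remove [kefsf,xsfy,oya] add [okoxw,ayl] -> 13 lines: zyi gggyp ylxyu xavv htzs kvr sdia mdm fqwk swhid okoxw ayl rjb
Hunk 2: at line 4 remove [kvr,sdia] add [pch,vkcqr,cjhaq] -> 14 lines: zyi gggyp ylxyu xavv htzs pch vkcqr cjhaq mdm fqwk swhid okoxw ayl rjb
Hunk 3: at line 5 remove [pch,vkcqr,cjhaq] add [ehw,xiq] -> 13 lines: zyi gggyp ylxyu xavv htzs ehw xiq mdm fqwk swhid okoxw ayl rjb
Hunk 4: at line 1 remove [gggyp,ylxyu] add [cndw] -> 12 lines: zyi cndw xavv htzs ehw xiq mdm fqwk swhid okoxw ayl rjb
Hunk 5: at line 5 remove [xiq,mdm,fqwk] add [atx,rgkkh,czzy] -> 12 lines: zyi cndw xavv htzs ehw atx rgkkh czzy swhid okoxw ayl rjb
Hunk 6: at line 1 remove [xavv,htzs,ehw] add [tswub] -> 10 lines: zyi cndw tswub atx rgkkh czzy swhid okoxw ayl rjb
Hunk 7: at line 1 remove [cndw,tswub] add [fvwqy,wpg] -> 10 lines: zyi fvwqy wpg atx rgkkh czzy swhid okoxw ayl rjb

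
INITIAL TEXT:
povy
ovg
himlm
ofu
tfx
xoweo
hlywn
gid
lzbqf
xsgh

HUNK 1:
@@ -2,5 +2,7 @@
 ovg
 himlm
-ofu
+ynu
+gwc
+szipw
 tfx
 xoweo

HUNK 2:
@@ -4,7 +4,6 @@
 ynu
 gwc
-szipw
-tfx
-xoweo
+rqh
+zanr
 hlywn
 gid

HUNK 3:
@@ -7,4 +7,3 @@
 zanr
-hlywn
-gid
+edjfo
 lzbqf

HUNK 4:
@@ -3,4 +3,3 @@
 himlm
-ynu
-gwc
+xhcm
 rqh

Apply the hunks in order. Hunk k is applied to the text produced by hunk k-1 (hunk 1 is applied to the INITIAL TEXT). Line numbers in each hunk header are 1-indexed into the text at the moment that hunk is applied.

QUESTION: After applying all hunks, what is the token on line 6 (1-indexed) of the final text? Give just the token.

Hunk 1: at line 2 remove [ofu] add [ynu,gwc,szipw] -> 12 lines: povy ovg himlm ynu gwc szipw tfx xoweo hlywn gid lzbqf xsgh
Hunk 2: at line 4 remove [szipw,tfx,xoweo] add [rqh,zanr] -> 11 lines: povy ovg himlm ynu gwc rqh zanr hlywn gid lzbqf xsgh
Hunk 3: at line 7 remove [hlywn,gid] add [edjfo] -> 10 lines: povy ovg himlm ynu gwc rqh zanr edjfo lzbqf xsgh
Hunk 4: at line 3 remove [ynu,gwc] add [xhcm] -> 9 lines: povy ovg himlm xhcm rqh zanr edjfo lzbqf xsgh
Final line 6: zanr

Answer: zanr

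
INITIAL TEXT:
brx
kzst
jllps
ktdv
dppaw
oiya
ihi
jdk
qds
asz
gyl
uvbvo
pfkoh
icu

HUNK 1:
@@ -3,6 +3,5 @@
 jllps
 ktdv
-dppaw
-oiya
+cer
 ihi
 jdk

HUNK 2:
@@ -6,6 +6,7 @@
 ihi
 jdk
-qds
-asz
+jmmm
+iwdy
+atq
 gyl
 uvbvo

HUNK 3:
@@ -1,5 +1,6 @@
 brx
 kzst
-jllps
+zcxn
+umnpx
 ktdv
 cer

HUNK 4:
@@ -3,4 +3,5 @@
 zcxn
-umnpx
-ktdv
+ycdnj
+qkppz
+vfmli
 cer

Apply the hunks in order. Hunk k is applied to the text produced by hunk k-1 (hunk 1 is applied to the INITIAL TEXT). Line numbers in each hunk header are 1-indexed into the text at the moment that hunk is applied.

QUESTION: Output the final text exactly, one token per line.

Hunk 1: at line 3 remove [dppaw,oiya] add [cer] -> 13 lines: brx kzst jllps ktdv cer ihi jdk qds asz gyl uvbvo pfkoh icu
Hunk 2: at line 6 remove [qds,asz] add [jmmm,iwdy,atq] -> 14 lines: brx kzst jllps ktdv cer ihi jdk jmmm iwdy atq gyl uvbvo pfkoh icu
Hunk 3: at line 1 remove [jllps] add [zcxn,umnpx] -> 15 lines: brx kzst zcxn umnpx ktdv cer ihi jdk jmmm iwdy atq gyl uvbvo pfkoh icu
Hunk 4: at line 3 remove [umnpx,ktdv] add [ycdnj,qkppz,vfmli] -> 16 lines: brx kzst zcxn ycdnj qkppz vfmli cer ihi jdk jmmm iwdy atq gyl uvbvo pfkoh icu

Answer: brx
kzst
zcxn
ycdnj
qkppz
vfmli
cer
ihi
jdk
jmmm
iwdy
atq
gyl
uvbvo
pfkoh
icu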